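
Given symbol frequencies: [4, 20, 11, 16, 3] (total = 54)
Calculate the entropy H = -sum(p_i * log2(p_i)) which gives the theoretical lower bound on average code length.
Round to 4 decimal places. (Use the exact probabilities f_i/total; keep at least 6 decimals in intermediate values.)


Per-symbol terms -p_i * log2(p_i) with p_i = f_i/54:
  p = 4/54 = 0.074074: log2(p) = -3.754888, -p*log2(p) = 0.278140
  p = 20/54 = 0.370370: log2(p) = -1.432959, -p*log2(p) = 0.530726
  p = 11/54 = 0.203704: log2(p) = -2.295456, -p*log2(p) = 0.467593
  p = 16/54 = 0.296296: log2(p) = -1.754888, -p*log2(p) = 0.519967
  p = 3/54 = 0.055556: log2(p) = -4.169925, -p*log2(p) = 0.231663
H = 0.278140 + 0.530726 + 0.467593 + 0.519967 + 0.231663 = 2.028089

H = 2.0281 bits/symbol


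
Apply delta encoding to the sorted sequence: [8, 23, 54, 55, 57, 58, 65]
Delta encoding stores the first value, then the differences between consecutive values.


First value: 8
Deltas:
  23 - 8 = 15
  54 - 23 = 31
  55 - 54 = 1
  57 - 55 = 2
  58 - 57 = 1
  65 - 58 = 7


Delta encoded: [8, 15, 31, 1, 2, 1, 7]


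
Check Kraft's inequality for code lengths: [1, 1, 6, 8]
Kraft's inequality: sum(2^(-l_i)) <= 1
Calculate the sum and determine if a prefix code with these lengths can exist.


Sum = 2^(-1) + 2^(-1) + 2^(-6) + 2^(-8)
    = 0.5 + 0.5 + 0.015625 + 0.00390625
    = 261/256 = 1.01953125
Since 1.01953125 > 1, Kraft's inequality is NOT satisfied.
A prefix code with these lengths CANNOT exist.

Kraft sum = 1.01953125. Not satisfied.


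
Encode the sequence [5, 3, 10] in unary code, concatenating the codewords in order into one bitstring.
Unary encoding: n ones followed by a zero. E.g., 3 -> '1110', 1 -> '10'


Encode each number as n ones followed by a terminating 0:
  5 -> 111110 (6 bits)
  3 -> 1110 (4 bits)
  10 -> 11111111110 (11 bits)
Total length = 6 + 4 + 11 = 21 bits.

Unary([5, 3, 10]) = 111110111011111111110 (21 bits)


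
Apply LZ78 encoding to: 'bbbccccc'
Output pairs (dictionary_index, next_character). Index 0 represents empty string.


LZ78 encoding steps:
Dictionary: {0: ''}
Step 1: w='' (idx 0), next='b' -> output (0, 'b'), add 'b' as idx 1
Step 2: w='b' (idx 1), next='b' -> output (1, 'b'), add 'bb' as idx 2
Step 3: w='' (idx 0), next='c' -> output (0, 'c'), add 'c' as idx 3
Step 4: w='c' (idx 3), next='c' -> output (3, 'c'), add 'cc' as idx 4
Step 5: w='cc' (idx 4), end of input -> output (4, '')


Encoded: [(0, 'b'), (1, 'b'), (0, 'c'), (3, 'c'), (4, '')]


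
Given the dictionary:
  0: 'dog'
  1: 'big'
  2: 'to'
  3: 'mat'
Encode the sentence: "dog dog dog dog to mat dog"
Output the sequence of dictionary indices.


Look up each word in the dictionary:
  'dog' -> 0
  'dog' -> 0
  'dog' -> 0
  'dog' -> 0
  'to' -> 2
  'mat' -> 3
  'dog' -> 0

Encoded: [0, 0, 0, 0, 2, 3, 0]


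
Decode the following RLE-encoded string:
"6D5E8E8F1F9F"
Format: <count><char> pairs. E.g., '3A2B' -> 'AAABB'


Expanding each <count><char> pair:
  6D -> 'DDDDDD'
  5E -> 'EEEEE'
  8E -> 'EEEEEEEE'
  8F -> 'FFFFFFFF'
  1F -> 'F'
  9F -> 'FFFFFFFFF'

Decoded = DDDDDDEEEEEEEEEEEEEFFFFFFFFFFFFFFFFFF


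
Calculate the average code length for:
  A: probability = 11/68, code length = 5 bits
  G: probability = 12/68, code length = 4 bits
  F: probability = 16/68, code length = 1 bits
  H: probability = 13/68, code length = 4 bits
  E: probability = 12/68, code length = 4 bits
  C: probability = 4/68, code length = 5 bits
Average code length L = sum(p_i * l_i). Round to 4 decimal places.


Weighted contributions p_i * l_i:
  A: (11/68) * 5 = 55/68
  G: (12/68) * 4 = 48/68
  F: (16/68) * 1 = 16/68
  H: (13/68) * 4 = 52/68
  E: (12/68) * 4 = 48/68
  C: (4/68) * 5 = 20/68
Sum = (55 + 48 + 16 + 52 + 48 + 20)/68 = 239/68

L = 239/68 = 3.5147 bits/symbol


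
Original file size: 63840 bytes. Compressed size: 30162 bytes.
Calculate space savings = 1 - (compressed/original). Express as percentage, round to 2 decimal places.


ratio = compressed/original = 30162/63840 = 0.472462
savings = 1 - ratio = 1 - 0.472462 = 0.527538
as a percentage: 0.527538 * 100 = 52.75%

Space savings = 1 - 30162/63840 = 52.75%


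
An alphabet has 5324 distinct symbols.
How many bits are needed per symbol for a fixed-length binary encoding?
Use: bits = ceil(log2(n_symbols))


log2(5324) = 12.3783
Bracket: 2^12 = 4096 < 5324 <= 2^13 = 8192
So ceil(log2(5324)) = 13

bits = ceil(log2(5324)) = ceil(12.3783) = 13 bits


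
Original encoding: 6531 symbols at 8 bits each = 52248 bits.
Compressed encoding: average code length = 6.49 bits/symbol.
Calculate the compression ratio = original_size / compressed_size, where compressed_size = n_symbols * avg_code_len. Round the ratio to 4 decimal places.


original_size = n_symbols * orig_bits = 6531 * 8 = 52248 bits
compressed_size = n_symbols * avg_code_len = 6531 * 6.49 = 42386.19 bits
ratio = original_size / compressed_size = 52248 / 42386.19 = 1.2327

Compression ratio = 1.2327


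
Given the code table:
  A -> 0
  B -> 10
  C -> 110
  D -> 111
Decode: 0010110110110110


Decoding:
0 -> A
0 -> A
10 -> B
110 -> C
110 -> C
110 -> C
110 -> C


Result: AABCCCC


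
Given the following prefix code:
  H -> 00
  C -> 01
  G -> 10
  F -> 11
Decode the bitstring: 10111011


Decoding step by step:
Bits 10 -> G
Bits 11 -> F
Bits 10 -> G
Bits 11 -> F


Decoded message: GFGF


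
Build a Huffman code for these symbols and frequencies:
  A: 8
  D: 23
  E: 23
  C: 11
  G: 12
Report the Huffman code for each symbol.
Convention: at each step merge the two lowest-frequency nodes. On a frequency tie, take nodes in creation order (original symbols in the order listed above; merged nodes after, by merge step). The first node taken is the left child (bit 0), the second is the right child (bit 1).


Huffman tree construction:
Step 1: Merge A(8) + C(11) = 19
Step 2: Merge G(12) + (A+C)(19) = 31
Step 3: Merge D(23) + E(23) = 46
Step 4: Merge (G+(A+C))(31) + (D+E)(46) = 77
Read each symbol's code off the tree from the root (left child = 0, right child = 1).

Codes:
  A: 010 (length 3)
  D: 10 (length 2)
  E: 11 (length 2)
  C: 011 (length 3)
  G: 00 (length 2)
Average code length: 173/77 = 2.2468 bits/symbol


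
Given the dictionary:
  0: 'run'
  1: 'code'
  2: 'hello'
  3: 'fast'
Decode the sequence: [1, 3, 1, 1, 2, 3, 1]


Look up each index in the dictionary:
  1 -> 'code'
  3 -> 'fast'
  1 -> 'code'
  1 -> 'code'
  2 -> 'hello'
  3 -> 'fast'
  1 -> 'code'

Decoded: "code fast code code hello fast code"


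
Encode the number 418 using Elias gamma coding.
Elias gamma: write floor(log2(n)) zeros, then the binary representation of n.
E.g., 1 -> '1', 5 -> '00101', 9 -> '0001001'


num_bits = floor(log2(418)) + 1 = 9
leading_zeros = num_bits - 1 = 8
binary(418) = 110100010

Elias gamma(418) = '00000000' + '110100010' = 00000000110100010 (17 bits)


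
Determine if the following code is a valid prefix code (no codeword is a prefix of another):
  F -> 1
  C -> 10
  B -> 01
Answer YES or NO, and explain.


Checking each pair (does one codeword prefix another?):
  F='1' vs C='10': prefix -- VIOLATION

NO -- this is NOT a valid prefix code. F (1) is a prefix of C (10).


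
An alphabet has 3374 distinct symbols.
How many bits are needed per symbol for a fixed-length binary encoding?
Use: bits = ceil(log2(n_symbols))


log2(3374) = 11.7202
Bracket: 2^11 = 2048 < 3374 <= 2^12 = 4096
So ceil(log2(3374)) = 12

bits = ceil(log2(3374)) = ceil(11.7202) = 12 bits


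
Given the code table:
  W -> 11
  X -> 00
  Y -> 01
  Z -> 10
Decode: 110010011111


Decoding:
11 -> W
00 -> X
10 -> Z
01 -> Y
11 -> W
11 -> W


Result: WXZYWW


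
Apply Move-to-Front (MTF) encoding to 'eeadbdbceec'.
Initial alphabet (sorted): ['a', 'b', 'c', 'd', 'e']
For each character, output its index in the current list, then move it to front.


MTF encoding:
'e': index 4 in ['a', 'b', 'c', 'd', 'e'] -> ['e', 'a', 'b', 'c', 'd']
'e': index 0 in ['e', 'a', 'b', 'c', 'd'] -> ['e', 'a', 'b', 'c', 'd']
'a': index 1 in ['e', 'a', 'b', 'c', 'd'] -> ['a', 'e', 'b', 'c', 'd']
'd': index 4 in ['a', 'e', 'b', 'c', 'd'] -> ['d', 'a', 'e', 'b', 'c']
'b': index 3 in ['d', 'a', 'e', 'b', 'c'] -> ['b', 'd', 'a', 'e', 'c']
'd': index 1 in ['b', 'd', 'a', 'e', 'c'] -> ['d', 'b', 'a', 'e', 'c']
'b': index 1 in ['d', 'b', 'a', 'e', 'c'] -> ['b', 'd', 'a', 'e', 'c']
'c': index 4 in ['b', 'd', 'a', 'e', 'c'] -> ['c', 'b', 'd', 'a', 'e']
'e': index 4 in ['c', 'b', 'd', 'a', 'e'] -> ['e', 'c', 'b', 'd', 'a']
'e': index 0 in ['e', 'c', 'b', 'd', 'a'] -> ['e', 'c', 'b', 'd', 'a']
'c': index 1 in ['e', 'c', 'b', 'd', 'a'] -> ['c', 'e', 'b', 'd', 'a']


Output: [4, 0, 1, 4, 3, 1, 1, 4, 4, 0, 1]


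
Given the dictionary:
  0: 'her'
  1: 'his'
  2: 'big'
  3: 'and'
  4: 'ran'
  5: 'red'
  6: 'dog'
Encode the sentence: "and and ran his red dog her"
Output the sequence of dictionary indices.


Look up each word in the dictionary:
  'and' -> 3
  'and' -> 3
  'ran' -> 4
  'his' -> 1
  'red' -> 5
  'dog' -> 6
  'her' -> 0

Encoded: [3, 3, 4, 1, 5, 6, 0]


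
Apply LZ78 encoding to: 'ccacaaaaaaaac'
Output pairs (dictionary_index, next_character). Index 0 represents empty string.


LZ78 encoding steps:
Dictionary: {0: ''}
Step 1: w='' (idx 0), next='c' -> output (0, 'c'), add 'c' as idx 1
Step 2: w='c' (idx 1), next='a' -> output (1, 'a'), add 'ca' as idx 2
Step 3: w='ca' (idx 2), next='a' -> output (2, 'a'), add 'caa' as idx 3
Step 4: w='' (idx 0), next='a' -> output (0, 'a'), add 'a' as idx 4
Step 5: w='a' (idx 4), next='a' -> output (4, 'a'), add 'aa' as idx 5
Step 6: w='aa' (idx 5), next='a' -> output (5, 'a'), add 'aaa' as idx 6
Step 7: w='c' (idx 1), end of input -> output (1, '')


Encoded: [(0, 'c'), (1, 'a'), (2, 'a'), (0, 'a'), (4, 'a'), (5, 'a'), (1, '')]


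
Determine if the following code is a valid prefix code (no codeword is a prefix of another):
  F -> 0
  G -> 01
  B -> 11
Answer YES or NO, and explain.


Checking each pair (does one codeword prefix another?):
  F='0' vs G='01': prefix -- VIOLATION

NO -- this is NOT a valid prefix code. F (0) is a prefix of G (01).


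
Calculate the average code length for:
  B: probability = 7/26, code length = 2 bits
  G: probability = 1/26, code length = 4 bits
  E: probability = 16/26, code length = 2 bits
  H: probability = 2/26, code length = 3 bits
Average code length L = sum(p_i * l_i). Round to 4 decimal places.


Weighted contributions p_i * l_i:
  B: (7/26) * 2 = 14/26
  G: (1/26) * 4 = 4/26
  E: (16/26) * 2 = 32/26
  H: (2/26) * 3 = 6/26
Sum = (14 + 4 + 32 + 6)/26 = 56/26

L = 56/26 = 2.1538 bits/symbol


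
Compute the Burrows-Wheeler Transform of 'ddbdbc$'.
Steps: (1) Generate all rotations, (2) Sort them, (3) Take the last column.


Rotations (sorted):
  0: $ddbdbc -> last char: c
  1: bc$ddbd -> last char: d
  2: bdbc$dd -> last char: d
  3: c$ddbdb -> last char: b
  4: dbc$ddb -> last char: b
  5: dbdbc$d -> last char: d
  6: ddbdbc$ -> last char: $


BWT = cddbbd$


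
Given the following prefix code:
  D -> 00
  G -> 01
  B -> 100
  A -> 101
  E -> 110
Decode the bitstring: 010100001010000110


Decoding step by step:
Bits 01 -> G
Bits 01 -> G
Bits 00 -> D
Bits 00 -> D
Bits 101 -> A
Bits 00 -> D
Bits 00 -> D
Bits 110 -> E


Decoded message: GGDDADDE


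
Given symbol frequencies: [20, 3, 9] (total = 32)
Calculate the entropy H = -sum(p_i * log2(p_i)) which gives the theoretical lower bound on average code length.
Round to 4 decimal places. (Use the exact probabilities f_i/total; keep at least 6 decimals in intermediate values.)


Per-symbol terms -p_i * log2(p_i) with p_i = f_i/32:
  p = 20/32 = 0.625000: log2(p) = -0.678072, -p*log2(p) = 0.423795
  p = 3/32 = 0.093750: log2(p) = -3.415037, -p*log2(p) = 0.320160
  p = 9/32 = 0.281250: log2(p) = -1.830075, -p*log2(p) = 0.514709
H = 0.423795 + 0.320160 + 0.514709 = 1.258664

H = 1.2587 bits/symbol


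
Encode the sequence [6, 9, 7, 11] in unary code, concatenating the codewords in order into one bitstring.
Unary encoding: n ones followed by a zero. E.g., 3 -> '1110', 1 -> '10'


Encode each number as n ones followed by a terminating 0:
  6 -> 1111110 (7 bits)
  9 -> 1111111110 (10 bits)
  7 -> 11111110 (8 bits)
  11 -> 111111111110 (12 bits)
Total length = 7 + 10 + 8 + 12 = 37 bits.

Unary([6, 9, 7, 11]) = 1111110111111111011111110111111111110 (37 bits)


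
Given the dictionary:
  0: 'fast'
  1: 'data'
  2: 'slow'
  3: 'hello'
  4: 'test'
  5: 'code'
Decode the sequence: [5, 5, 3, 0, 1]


Look up each index in the dictionary:
  5 -> 'code'
  5 -> 'code'
  3 -> 'hello'
  0 -> 'fast'
  1 -> 'data'

Decoded: "code code hello fast data"


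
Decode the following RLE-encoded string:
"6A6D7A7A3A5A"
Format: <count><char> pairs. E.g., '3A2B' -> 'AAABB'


Expanding each <count><char> pair:
  6A -> 'AAAAAA'
  6D -> 'DDDDDD'
  7A -> 'AAAAAAA'
  7A -> 'AAAAAAA'
  3A -> 'AAA'
  5A -> 'AAAAA'

Decoded = AAAAAADDDDDDAAAAAAAAAAAAAAAAAAAAAA


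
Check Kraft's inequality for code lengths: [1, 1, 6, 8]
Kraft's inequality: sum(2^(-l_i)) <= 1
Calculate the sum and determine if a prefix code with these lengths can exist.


Sum = 2^(-1) + 2^(-1) + 2^(-6) + 2^(-8)
    = 0.5 + 0.5 + 0.015625 + 0.00390625
    = 261/256 = 1.01953125
Since 1.01953125 > 1, Kraft's inequality is NOT satisfied.
A prefix code with these lengths CANNOT exist.

Kraft sum = 1.01953125. Not satisfied.


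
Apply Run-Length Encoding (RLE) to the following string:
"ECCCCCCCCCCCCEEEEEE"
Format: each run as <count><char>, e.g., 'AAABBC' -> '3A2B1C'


Scanning runs left to right:
  i=0: run of 'E' x 1 -> '1E'
  i=1: run of 'C' x 12 -> '12C'
  i=13: run of 'E' x 6 -> '6E'

RLE = 1E12C6E


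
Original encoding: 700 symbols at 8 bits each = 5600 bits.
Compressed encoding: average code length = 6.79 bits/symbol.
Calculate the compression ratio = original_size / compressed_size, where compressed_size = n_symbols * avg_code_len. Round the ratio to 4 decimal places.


original_size = n_symbols * orig_bits = 700 * 8 = 5600 bits
compressed_size = n_symbols * avg_code_len = 700 * 6.79 = 4753.0 bits
ratio = original_size / compressed_size = 5600 / 4753.0 = 1.1782

Compression ratio = 1.1782


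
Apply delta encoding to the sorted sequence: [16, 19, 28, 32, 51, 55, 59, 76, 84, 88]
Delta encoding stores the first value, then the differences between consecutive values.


First value: 16
Deltas:
  19 - 16 = 3
  28 - 19 = 9
  32 - 28 = 4
  51 - 32 = 19
  55 - 51 = 4
  59 - 55 = 4
  76 - 59 = 17
  84 - 76 = 8
  88 - 84 = 4


Delta encoded: [16, 3, 9, 4, 19, 4, 4, 17, 8, 4]


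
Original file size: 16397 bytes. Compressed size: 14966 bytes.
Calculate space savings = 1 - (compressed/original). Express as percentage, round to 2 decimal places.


ratio = compressed/original = 14966/16397 = 0.912728
savings = 1 - ratio = 1 - 0.912728 = 0.087272
as a percentage: 0.087272 * 100 = 8.73%

Space savings = 1 - 14966/16397 = 8.73%


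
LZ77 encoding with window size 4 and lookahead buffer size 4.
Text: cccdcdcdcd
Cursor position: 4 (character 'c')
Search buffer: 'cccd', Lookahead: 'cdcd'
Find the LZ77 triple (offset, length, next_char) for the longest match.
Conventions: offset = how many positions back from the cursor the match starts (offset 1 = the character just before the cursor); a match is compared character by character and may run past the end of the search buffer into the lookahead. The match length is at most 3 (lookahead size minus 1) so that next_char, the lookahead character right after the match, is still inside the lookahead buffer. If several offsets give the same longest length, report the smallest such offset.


Try each offset into the search buffer:
  offset=1 (pos 3, char 'd'): match length 0
  offset=2 (pos 2, char 'c'): match length 3
  offset=3 (pos 1, char 'c'): match length 1
  offset=4 (pos 0, char 'c'): match length 1
Longest match has length 3 at offset 2.
next_char = character at position 4 + 3 = 7 -> 'd'

Best match: offset=2, length=3 (matching 'cdc' starting at position 2)
LZ77 triple: (2, 3, 'd')


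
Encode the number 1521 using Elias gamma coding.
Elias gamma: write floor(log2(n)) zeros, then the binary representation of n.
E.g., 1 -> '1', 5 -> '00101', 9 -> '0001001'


num_bits = floor(log2(1521)) + 1 = 11
leading_zeros = num_bits - 1 = 10
binary(1521) = 10111110001

Elias gamma(1521) = '0000000000' + '10111110001' = 000000000010111110001 (21 bits)


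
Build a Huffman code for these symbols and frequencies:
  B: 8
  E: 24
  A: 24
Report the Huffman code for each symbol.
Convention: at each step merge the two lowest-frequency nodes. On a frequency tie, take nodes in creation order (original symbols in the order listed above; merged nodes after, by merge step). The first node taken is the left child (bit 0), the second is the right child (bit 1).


Huffman tree construction:
Step 1: Merge B(8) + E(24) = 32
Step 2: Merge A(24) + (B+E)(32) = 56
Read each symbol's code off the tree from the root (left child = 0, right child = 1).

Codes:
  B: 10 (length 2)
  E: 11 (length 2)
  A: 0 (length 1)
Average code length: 88/56 = 1.5714 bits/symbol


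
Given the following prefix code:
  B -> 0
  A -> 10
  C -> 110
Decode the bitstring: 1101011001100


Decoding step by step:
Bits 110 -> C
Bits 10 -> A
Bits 110 -> C
Bits 0 -> B
Bits 110 -> C
Bits 0 -> B


Decoded message: CACBCB


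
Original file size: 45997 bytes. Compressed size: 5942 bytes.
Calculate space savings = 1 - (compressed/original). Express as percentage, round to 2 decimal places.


ratio = compressed/original = 5942/45997 = 0.129182
savings = 1 - ratio = 1 - 0.129182 = 0.870818
as a percentage: 0.870818 * 100 = 87.08%

Space savings = 1 - 5942/45997 = 87.08%


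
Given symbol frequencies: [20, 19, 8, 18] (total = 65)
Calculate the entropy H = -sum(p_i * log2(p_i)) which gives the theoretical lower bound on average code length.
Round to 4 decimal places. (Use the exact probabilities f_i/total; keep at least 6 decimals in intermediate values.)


Per-symbol terms -p_i * log2(p_i) with p_i = f_i/65:
  p = 20/65 = 0.307692: log2(p) = -1.700440, -p*log2(p) = 0.523212
  p = 19/65 = 0.292308: log2(p) = -1.774440, -p*log2(p) = 0.518683
  p = 8/65 = 0.123077: log2(p) = -3.022368, -p*log2(p) = 0.371984
  p = 18/65 = 0.276923: log2(p) = -1.852443, -p*log2(p) = 0.512984
H = 0.523212 + 0.518683 + 0.371984 + 0.512984 = 1.926863

H = 1.9269 bits/symbol


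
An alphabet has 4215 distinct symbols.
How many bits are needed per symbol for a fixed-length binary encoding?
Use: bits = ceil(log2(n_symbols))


log2(4215) = 12.0413
Bracket: 2^12 = 4096 < 4215 <= 2^13 = 8192
So ceil(log2(4215)) = 13

bits = ceil(log2(4215)) = ceil(12.0413) = 13 bits


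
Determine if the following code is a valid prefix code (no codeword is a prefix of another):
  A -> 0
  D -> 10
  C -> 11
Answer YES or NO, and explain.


Checking each pair (does one codeword prefix another?):
  A='0' vs D='10': no prefix
  A='0' vs C='11': no prefix
  D='10' vs A='0': no prefix
  D='10' vs C='11': no prefix
  C='11' vs A='0': no prefix
  C='11' vs D='10': no prefix
No violation found over all pairs.

YES -- this is a valid prefix code. No codeword is a prefix of any other codeword.


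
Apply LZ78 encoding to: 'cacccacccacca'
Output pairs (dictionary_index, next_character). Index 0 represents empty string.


LZ78 encoding steps:
Dictionary: {0: ''}
Step 1: w='' (idx 0), next='c' -> output (0, 'c'), add 'c' as idx 1
Step 2: w='' (idx 0), next='a' -> output (0, 'a'), add 'a' as idx 2
Step 3: w='c' (idx 1), next='c' -> output (1, 'c'), add 'cc' as idx 3
Step 4: w='c' (idx 1), next='a' -> output (1, 'a'), add 'ca' as idx 4
Step 5: w='cc' (idx 3), next='c' -> output (3, 'c'), add 'ccc' as idx 5
Step 6: w='a' (idx 2), next='c' -> output (2, 'c'), add 'ac' as idx 6
Step 7: w='ca' (idx 4), end of input -> output (4, '')


Encoded: [(0, 'c'), (0, 'a'), (1, 'c'), (1, 'a'), (3, 'c'), (2, 'c'), (4, '')]


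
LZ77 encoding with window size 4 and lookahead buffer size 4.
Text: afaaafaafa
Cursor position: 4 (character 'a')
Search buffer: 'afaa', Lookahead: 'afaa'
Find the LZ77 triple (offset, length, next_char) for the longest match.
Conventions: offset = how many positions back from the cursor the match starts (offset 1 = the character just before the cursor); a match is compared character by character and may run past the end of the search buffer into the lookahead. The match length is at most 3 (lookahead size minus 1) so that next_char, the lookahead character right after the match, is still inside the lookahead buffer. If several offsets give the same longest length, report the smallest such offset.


Try each offset into the search buffer:
  offset=1 (pos 3, char 'a'): match length 1
  offset=2 (pos 2, char 'a'): match length 1
  offset=3 (pos 1, char 'f'): match length 0
  offset=4 (pos 0, char 'a'): match length 3
Longest match has length 3 at offset 4.
next_char = character at position 4 + 3 = 7 -> 'a'

Best match: offset=4, length=3 (matching 'afa' starting at position 0)
LZ77 triple: (4, 3, 'a')


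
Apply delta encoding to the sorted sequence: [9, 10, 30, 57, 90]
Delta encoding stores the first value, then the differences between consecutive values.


First value: 9
Deltas:
  10 - 9 = 1
  30 - 10 = 20
  57 - 30 = 27
  90 - 57 = 33


Delta encoded: [9, 1, 20, 27, 33]


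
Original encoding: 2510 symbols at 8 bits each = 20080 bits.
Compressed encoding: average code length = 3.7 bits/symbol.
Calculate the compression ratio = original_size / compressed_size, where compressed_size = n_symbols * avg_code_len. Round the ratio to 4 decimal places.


original_size = n_symbols * orig_bits = 2510 * 8 = 20080 bits
compressed_size = n_symbols * avg_code_len = 2510 * 3.7 = 9287.0 bits
ratio = original_size / compressed_size = 20080 / 9287.0 = 2.1622

Compression ratio = 2.1622


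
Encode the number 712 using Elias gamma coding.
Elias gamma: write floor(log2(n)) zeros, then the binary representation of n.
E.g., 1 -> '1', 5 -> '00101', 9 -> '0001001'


num_bits = floor(log2(712)) + 1 = 10
leading_zeros = num_bits - 1 = 9
binary(712) = 1011001000

Elias gamma(712) = '000000000' + '1011001000' = 0000000001011001000 (19 bits)


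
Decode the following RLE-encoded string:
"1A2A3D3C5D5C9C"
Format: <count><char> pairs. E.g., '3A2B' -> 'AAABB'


Expanding each <count><char> pair:
  1A -> 'A'
  2A -> 'AA'
  3D -> 'DDD'
  3C -> 'CCC'
  5D -> 'DDDDD'
  5C -> 'CCCCC'
  9C -> 'CCCCCCCCC'

Decoded = AAADDDCCCDDDDDCCCCCCCCCCCCCC


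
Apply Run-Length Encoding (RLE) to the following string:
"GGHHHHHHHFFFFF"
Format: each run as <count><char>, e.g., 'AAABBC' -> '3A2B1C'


Scanning runs left to right:
  i=0: run of 'G' x 2 -> '2G'
  i=2: run of 'H' x 7 -> '7H'
  i=9: run of 'F' x 5 -> '5F'

RLE = 2G7H5F


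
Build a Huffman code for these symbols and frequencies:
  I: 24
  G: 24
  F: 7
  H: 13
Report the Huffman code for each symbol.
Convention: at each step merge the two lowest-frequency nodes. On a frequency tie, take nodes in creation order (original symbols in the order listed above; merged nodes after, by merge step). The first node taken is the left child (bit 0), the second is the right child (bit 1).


Huffman tree construction:
Step 1: Merge F(7) + H(13) = 20
Step 2: Merge (F+H)(20) + I(24) = 44
Step 3: Merge G(24) + ((F+H)+I)(44) = 68
Read each symbol's code off the tree from the root (left child = 0, right child = 1).

Codes:
  I: 11 (length 2)
  G: 0 (length 1)
  F: 100 (length 3)
  H: 101 (length 3)
Average code length: 132/68 = 1.9412 bits/symbol


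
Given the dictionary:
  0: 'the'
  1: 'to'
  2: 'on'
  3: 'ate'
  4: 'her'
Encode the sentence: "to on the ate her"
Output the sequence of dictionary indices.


Look up each word in the dictionary:
  'to' -> 1
  'on' -> 2
  'the' -> 0
  'ate' -> 3
  'her' -> 4

Encoded: [1, 2, 0, 3, 4]


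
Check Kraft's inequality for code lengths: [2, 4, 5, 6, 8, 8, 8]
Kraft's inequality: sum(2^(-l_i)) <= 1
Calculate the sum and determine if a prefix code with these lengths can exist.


Sum = 2^(-2) + 2^(-4) + 2^(-5) + 2^(-6) + 2^(-8) + 2^(-8) + 2^(-8)
    = 0.25 + 0.0625 + 0.03125 + 0.015625 + 0.00390625 + 0.00390625 + 0.00390625
    = 95/256 = 0.37109375
Since 0.37109375 <= 1, Kraft's inequality IS satisfied.
A prefix code with these lengths CAN exist.

Kraft sum = 0.37109375. Satisfied.


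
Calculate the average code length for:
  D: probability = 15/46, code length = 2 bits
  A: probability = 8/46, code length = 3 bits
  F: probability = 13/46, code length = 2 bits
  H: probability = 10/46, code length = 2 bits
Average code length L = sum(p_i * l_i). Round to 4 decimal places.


Weighted contributions p_i * l_i:
  D: (15/46) * 2 = 30/46
  A: (8/46) * 3 = 24/46
  F: (13/46) * 2 = 26/46
  H: (10/46) * 2 = 20/46
Sum = (30 + 24 + 26 + 20)/46 = 100/46

L = 100/46 = 2.1739 bits/symbol


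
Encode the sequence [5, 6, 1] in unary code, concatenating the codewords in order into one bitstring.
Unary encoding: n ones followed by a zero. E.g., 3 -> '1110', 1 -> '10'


Encode each number as n ones followed by a terminating 0:
  5 -> 111110 (6 bits)
  6 -> 1111110 (7 bits)
  1 -> 10 (2 bits)
Total length = 6 + 7 + 2 = 15 bits.

Unary([5, 6, 1]) = 111110111111010 (15 bits)


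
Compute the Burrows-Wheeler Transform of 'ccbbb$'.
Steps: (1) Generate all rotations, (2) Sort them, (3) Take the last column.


Rotations (sorted):
  0: $ccbbb -> last char: b
  1: b$ccbb -> last char: b
  2: bb$ccb -> last char: b
  3: bbb$cc -> last char: c
  4: cbbb$c -> last char: c
  5: ccbbb$ -> last char: $


BWT = bbbcc$


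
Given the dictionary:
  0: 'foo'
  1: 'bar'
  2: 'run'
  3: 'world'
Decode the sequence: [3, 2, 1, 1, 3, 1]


Look up each index in the dictionary:
  3 -> 'world'
  2 -> 'run'
  1 -> 'bar'
  1 -> 'bar'
  3 -> 'world'
  1 -> 'bar'

Decoded: "world run bar bar world bar"


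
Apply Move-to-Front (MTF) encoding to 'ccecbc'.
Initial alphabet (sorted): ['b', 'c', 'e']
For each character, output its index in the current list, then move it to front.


MTF encoding:
'c': index 1 in ['b', 'c', 'e'] -> ['c', 'b', 'e']
'c': index 0 in ['c', 'b', 'e'] -> ['c', 'b', 'e']
'e': index 2 in ['c', 'b', 'e'] -> ['e', 'c', 'b']
'c': index 1 in ['e', 'c', 'b'] -> ['c', 'e', 'b']
'b': index 2 in ['c', 'e', 'b'] -> ['b', 'c', 'e']
'c': index 1 in ['b', 'c', 'e'] -> ['c', 'b', 'e']


Output: [1, 0, 2, 1, 2, 1]


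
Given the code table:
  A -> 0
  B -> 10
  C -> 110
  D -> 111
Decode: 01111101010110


Decoding:
0 -> A
111 -> D
110 -> C
10 -> B
10 -> B
110 -> C


Result: ADCBBC


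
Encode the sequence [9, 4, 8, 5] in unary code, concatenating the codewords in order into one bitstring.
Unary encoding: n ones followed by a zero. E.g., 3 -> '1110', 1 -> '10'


Encode each number as n ones followed by a terminating 0:
  9 -> 1111111110 (10 bits)
  4 -> 11110 (5 bits)
  8 -> 111111110 (9 bits)
  5 -> 111110 (6 bits)
Total length = 10 + 5 + 9 + 6 = 30 bits.

Unary([9, 4, 8, 5]) = 111111111011110111111110111110 (30 bits)


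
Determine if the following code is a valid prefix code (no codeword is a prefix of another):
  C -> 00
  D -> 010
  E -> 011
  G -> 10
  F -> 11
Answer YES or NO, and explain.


Checking each pair (does one codeword prefix another?):
  C='00' vs D='010': no prefix
  C='00' vs E='011': no prefix
  C='00' vs G='10': no prefix
  C='00' vs F='11': no prefix
  D='010' vs C='00': no prefix
  D='010' vs E='011': no prefix
  D='010' vs G='10': no prefix
  D='010' vs F='11': no prefix
  E='011' vs C='00': no prefix
  E='011' vs D='010': no prefix
  E='011' vs G='10': no prefix
  E='011' vs F='11': no prefix
  G='10' vs C='00': no prefix
  G='10' vs D='010': no prefix
  G='10' vs E='011': no prefix
  G='10' vs F='11': no prefix
  F='11' vs C='00': no prefix
  F='11' vs D='010': no prefix
  F='11' vs E='011': no prefix
  F='11' vs G='10': no prefix
No violation found over all pairs.

YES -- this is a valid prefix code. No codeword is a prefix of any other codeword.


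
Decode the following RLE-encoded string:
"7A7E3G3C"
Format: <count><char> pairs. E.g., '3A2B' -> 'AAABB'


Expanding each <count><char> pair:
  7A -> 'AAAAAAA'
  7E -> 'EEEEEEE'
  3G -> 'GGG'
  3C -> 'CCC'

Decoded = AAAAAAAEEEEEEEGGGCCC


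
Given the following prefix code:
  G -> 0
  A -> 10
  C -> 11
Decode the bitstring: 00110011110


Decoding step by step:
Bits 0 -> G
Bits 0 -> G
Bits 11 -> C
Bits 0 -> G
Bits 0 -> G
Bits 11 -> C
Bits 11 -> C
Bits 0 -> G


Decoded message: GGCGGCCG


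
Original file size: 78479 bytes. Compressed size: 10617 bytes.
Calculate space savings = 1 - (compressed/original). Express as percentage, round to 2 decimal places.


ratio = compressed/original = 10617/78479 = 0.135285
savings = 1 - ratio = 1 - 0.135285 = 0.864715
as a percentage: 0.864715 * 100 = 86.47%

Space savings = 1 - 10617/78479 = 86.47%


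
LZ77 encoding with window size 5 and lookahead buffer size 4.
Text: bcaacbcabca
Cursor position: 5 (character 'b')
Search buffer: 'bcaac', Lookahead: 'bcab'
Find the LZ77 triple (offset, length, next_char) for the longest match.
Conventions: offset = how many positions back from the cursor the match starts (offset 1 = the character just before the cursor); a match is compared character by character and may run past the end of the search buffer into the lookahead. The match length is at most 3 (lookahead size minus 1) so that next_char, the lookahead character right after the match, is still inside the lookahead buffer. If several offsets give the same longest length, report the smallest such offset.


Try each offset into the search buffer:
  offset=1 (pos 4, char 'c'): match length 0
  offset=2 (pos 3, char 'a'): match length 0
  offset=3 (pos 2, char 'a'): match length 0
  offset=4 (pos 1, char 'c'): match length 0
  offset=5 (pos 0, char 'b'): match length 3
Longest match has length 3 at offset 5.
next_char = character at position 5 + 3 = 8 -> 'b'

Best match: offset=5, length=3 (matching 'bca' starting at position 0)
LZ77 triple: (5, 3, 'b')


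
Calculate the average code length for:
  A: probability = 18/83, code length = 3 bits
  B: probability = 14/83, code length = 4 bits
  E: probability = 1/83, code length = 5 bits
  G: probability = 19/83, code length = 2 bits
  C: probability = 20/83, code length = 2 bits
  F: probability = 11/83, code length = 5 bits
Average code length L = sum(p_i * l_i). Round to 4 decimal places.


Weighted contributions p_i * l_i:
  A: (18/83) * 3 = 54/83
  B: (14/83) * 4 = 56/83
  E: (1/83) * 5 = 5/83
  G: (19/83) * 2 = 38/83
  C: (20/83) * 2 = 40/83
  F: (11/83) * 5 = 55/83
Sum = (54 + 56 + 5 + 38 + 40 + 55)/83 = 248/83

L = 248/83 = 2.9880 bits/symbol


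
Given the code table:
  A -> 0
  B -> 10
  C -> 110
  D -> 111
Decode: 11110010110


Decoding:
111 -> D
10 -> B
0 -> A
10 -> B
110 -> C


Result: DBABC


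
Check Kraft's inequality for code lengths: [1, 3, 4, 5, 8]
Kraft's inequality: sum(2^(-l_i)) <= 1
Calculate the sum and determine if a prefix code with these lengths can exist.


Sum = 2^(-1) + 2^(-3) + 2^(-4) + 2^(-5) + 2^(-8)
    = 0.5 + 0.125 + 0.0625 + 0.03125 + 0.00390625
    = 185/256 = 0.72265625
Since 0.72265625 <= 1, Kraft's inequality IS satisfied.
A prefix code with these lengths CAN exist.

Kraft sum = 0.72265625. Satisfied.


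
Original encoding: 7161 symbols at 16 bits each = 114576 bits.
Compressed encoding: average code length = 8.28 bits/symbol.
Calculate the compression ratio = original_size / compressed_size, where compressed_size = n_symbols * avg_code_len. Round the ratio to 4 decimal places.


original_size = n_symbols * orig_bits = 7161 * 16 = 114576 bits
compressed_size = n_symbols * avg_code_len = 7161 * 8.28 = 59293.08 bits
ratio = original_size / compressed_size = 114576 / 59293.08 = 1.9324

Compression ratio = 1.9324


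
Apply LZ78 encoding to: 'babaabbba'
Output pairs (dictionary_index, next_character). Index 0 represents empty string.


LZ78 encoding steps:
Dictionary: {0: ''}
Step 1: w='' (idx 0), next='b' -> output (0, 'b'), add 'b' as idx 1
Step 2: w='' (idx 0), next='a' -> output (0, 'a'), add 'a' as idx 2
Step 3: w='b' (idx 1), next='a' -> output (1, 'a'), add 'ba' as idx 3
Step 4: w='a' (idx 2), next='b' -> output (2, 'b'), add 'ab' as idx 4
Step 5: w='b' (idx 1), next='b' -> output (1, 'b'), add 'bb' as idx 5
Step 6: w='a' (idx 2), end of input -> output (2, '')


Encoded: [(0, 'b'), (0, 'a'), (1, 'a'), (2, 'b'), (1, 'b'), (2, '')]


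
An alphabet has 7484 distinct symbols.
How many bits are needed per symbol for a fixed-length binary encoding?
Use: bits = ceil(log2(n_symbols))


log2(7484) = 12.8696
Bracket: 2^12 = 4096 < 7484 <= 2^13 = 8192
So ceil(log2(7484)) = 13

bits = ceil(log2(7484)) = ceil(12.8696) = 13 bits


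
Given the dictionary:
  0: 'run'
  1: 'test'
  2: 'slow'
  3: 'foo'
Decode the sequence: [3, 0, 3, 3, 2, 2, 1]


Look up each index in the dictionary:
  3 -> 'foo'
  0 -> 'run'
  3 -> 'foo'
  3 -> 'foo'
  2 -> 'slow'
  2 -> 'slow'
  1 -> 'test'

Decoded: "foo run foo foo slow slow test"


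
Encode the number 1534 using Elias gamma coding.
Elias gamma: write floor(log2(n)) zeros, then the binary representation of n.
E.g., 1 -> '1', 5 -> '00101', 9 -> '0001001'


num_bits = floor(log2(1534)) + 1 = 11
leading_zeros = num_bits - 1 = 10
binary(1534) = 10111111110

Elias gamma(1534) = '0000000000' + '10111111110' = 000000000010111111110 (21 bits)


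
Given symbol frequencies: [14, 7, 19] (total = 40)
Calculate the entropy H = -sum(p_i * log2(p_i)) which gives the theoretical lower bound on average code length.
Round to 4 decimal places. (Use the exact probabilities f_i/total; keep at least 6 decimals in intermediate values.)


Per-symbol terms -p_i * log2(p_i) with p_i = f_i/40:
  p = 14/40 = 0.350000: log2(p) = -1.514573, -p*log2(p) = 0.530101
  p = 7/40 = 0.175000: log2(p) = -2.514573, -p*log2(p) = 0.440050
  p = 19/40 = 0.475000: log2(p) = -1.074001, -p*log2(p) = 0.510150
H = 0.530101 + 0.440050 + 0.510150 = 1.480301

H = 1.4803 bits/symbol


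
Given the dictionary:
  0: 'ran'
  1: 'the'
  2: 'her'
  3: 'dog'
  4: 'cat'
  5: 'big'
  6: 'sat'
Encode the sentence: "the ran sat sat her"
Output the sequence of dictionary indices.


Look up each word in the dictionary:
  'the' -> 1
  'ran' -> 0
  'sat' -> 6
  'sat' -> 6
  'her' -> 2

Encoded: [1, 0, 6, 6, 2]


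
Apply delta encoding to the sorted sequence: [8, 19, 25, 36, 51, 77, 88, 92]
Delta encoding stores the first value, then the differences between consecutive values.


First value: 8
Deltas:
  19 - 8 = 11
  25 - 19 = 6
  36 - 25 = 11
  51 - 36 = 15
  77 - 51 = 26
  88 - 77 = 11
  92 - 88 = 4


Delta encoded: [8, 11, 6, 11, 15, 26, 11, 4]


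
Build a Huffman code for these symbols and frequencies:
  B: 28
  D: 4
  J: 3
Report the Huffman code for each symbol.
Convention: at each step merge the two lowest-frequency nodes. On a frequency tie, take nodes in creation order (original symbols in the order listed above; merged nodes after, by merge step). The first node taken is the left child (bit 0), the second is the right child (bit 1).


Huffman tree construction:
Step 1: Merge J(3) + D(4) = 7
Step 2: Merge (J+D)(7) + B(28) = 35
Read each symbol's code off the tree from the root (left child = 0, right child = 1).

Codes:
  B: 1 (length 1)
  D: 01 (length 2)
  J: 00 (length 2)
Average code length: 42/35 = 1.2000 bits/symbol


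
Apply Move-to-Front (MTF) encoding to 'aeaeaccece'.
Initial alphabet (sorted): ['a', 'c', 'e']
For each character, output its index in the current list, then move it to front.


MTF encoding:
'a': index 0 in ['a', 'c', 'e'] -> ['a', 'c', 'e']
'e': index 2 in ['a', 'c', 'e'] -> ['e', 'a', 'c']
'a': index 1 in ['e', 'a', 'c'] -> ['a', 'e', 'c']
'e': index 1 in ['a', 'e', 'c'] -> ['e', 'a', 'c']
'a': index 1 in ['e', 'a', 'c'] -> ['a', 'e', 'c']
'c': index 2 in ['a', 'e', 'c'] -> ['c', 'a', 'e']
'c': index 0 in ['c', 'a', 'e'] -> ['c', 'a', 'e']
'e': index 2 in ['c', 'a', 'e'] -> ['e', 'c', 'a']
'c': index 1 in ['e', 'c', 'a'] -> ['c', 'e', 'a']
'e': index 1 in ['c', 'e', 'a'] -> ['e', 'c', 'a']


Output: [0, 2, 1, 1, 1, 2, 0, 2, 1, 1]


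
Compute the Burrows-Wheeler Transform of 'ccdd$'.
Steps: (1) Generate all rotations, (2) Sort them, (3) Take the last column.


Rotations (sorted):
  0: $ccdd -> last char: d
  1: ccdd$ -> last char: $
  2: cdd$c -> last char: c
  3: d$ccd -> last char: d
  4: dd$cc -> last char: c


BWT = d$cdc


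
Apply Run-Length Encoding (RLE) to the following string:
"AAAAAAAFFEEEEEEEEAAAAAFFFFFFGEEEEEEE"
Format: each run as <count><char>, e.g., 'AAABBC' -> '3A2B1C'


Scanning runs left to right:
  i=0: run of 'A' x 7 -> '7A'
  i=7: run of 'F' x 2 -> '2F'
  i=9: run of 'E' x 8 -> '8E'
  i=17: run of 'A' x 5 -> '5A'
  i=22: run of 'F' x 6 -> '6F'
  i=28: run of 'G' x 1 -> '1G'
  i=29: run of 'E' x 7 -> '7E'

RLE = 7A2F8E5A6F1G7E


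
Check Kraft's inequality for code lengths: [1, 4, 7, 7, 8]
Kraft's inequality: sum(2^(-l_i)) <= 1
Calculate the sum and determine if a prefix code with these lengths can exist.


Sum = 2^(-1) + 2^(-4) + 2^(-7) + 2^(-7) + 2^(-8)
    = 0.5 + 0.0625 + 0.0078125 + 0.0078125 + 0.00390625
    = 149/256 = 0.58203125
Since 0.58203125 <= 1, Kraft's inequality IS satisfied.
A prefix code with these lengths CAN exist.

Kraft sum = 0.58203125. Satisfied.


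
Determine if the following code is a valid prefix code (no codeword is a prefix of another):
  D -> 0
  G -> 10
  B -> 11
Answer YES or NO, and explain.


Checking each pair (does one codeword prefix another?):
  D='0' vs G='10': no prefix
  D='0' vs B='11': no prefix
  G='10' vs D='0': no prefix
  G='10' vs B='11': no prefix
  B='11' vs D='0': no prefix
  B='11' vs G='10': no prefix
No violation found over all pairs.

YES -- this is a valid prefix code. No codeword is a prefix of any other codeword.


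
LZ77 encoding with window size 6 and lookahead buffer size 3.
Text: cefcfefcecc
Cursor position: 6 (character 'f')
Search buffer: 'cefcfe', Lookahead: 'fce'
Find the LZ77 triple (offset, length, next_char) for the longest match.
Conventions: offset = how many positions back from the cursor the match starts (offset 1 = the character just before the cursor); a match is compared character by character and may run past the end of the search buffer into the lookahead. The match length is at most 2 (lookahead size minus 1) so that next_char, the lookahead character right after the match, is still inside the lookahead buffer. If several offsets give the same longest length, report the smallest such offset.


Try each offset into the search buffer:
  offset=1 (pos 5, char 'e'): match length 0
  offset=2 (pos 4, char 'f'): match length 1
  offset=3 (pos 3, char 'c'): match length 0
  offset=4 (pos 2, char 'f'): match length 2
  offset=5 (pos 1, char 'e'): match length 0
  offset=6 (pos 0, char 'c'): match length 0
Longest match has length 2 at offset 4.
next_char = character at position 6 + 2 = 8 -> 'e'

Best match: offset=4, length=2 (matching 'fc' starting at position 2)
LZ77 triple: (4, 2, 'e')


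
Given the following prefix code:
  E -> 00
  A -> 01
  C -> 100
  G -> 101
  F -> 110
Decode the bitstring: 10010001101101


Decoding step by step:
Bits 100 -> C
Bits 100 -> C
Bits 01 -> A
Bits 101 -> G
Bits 101 -> G


Decoded message: CCAGG


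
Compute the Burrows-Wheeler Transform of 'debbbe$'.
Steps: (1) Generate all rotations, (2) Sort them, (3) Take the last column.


Rotations (sorted):
  0: $debbbe -> last char: e
  1: bbbe$de -> last char: e
  2: bbe$deb -> last char: b
  3: be$debb -> last char: b
  4: debbbe$ -> last char: $
  5: e$debbb -> last char: b
  6: ebbbe$d -> last char: d


BWT = eebb$bd


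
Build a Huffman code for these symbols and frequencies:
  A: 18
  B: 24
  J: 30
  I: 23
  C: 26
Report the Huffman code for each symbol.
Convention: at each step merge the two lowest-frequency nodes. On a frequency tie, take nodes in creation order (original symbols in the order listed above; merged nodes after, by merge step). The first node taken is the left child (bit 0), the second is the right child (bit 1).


Huffman tree construction:
Step 1: Merge A(18) + I(23) = 41
Step 2: Merge B(24) + C(26) = 50
Step 3: Merge J(30) + (A+I)(41) = 71
Step 4: Merge (B+C)(50) + (J+(A+I))(71) = 121
Read each symbol's code off the tree from the root (left child = 0, right child = 1).

Codes:
  A: 110 (length 3)
  B: 00 (length 2)
  J: 10 (length 2)
  I: 111 (length 3)
  C: 01 (length 2)
Average code length: 283/121 = 2.3388 bits/symbol
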